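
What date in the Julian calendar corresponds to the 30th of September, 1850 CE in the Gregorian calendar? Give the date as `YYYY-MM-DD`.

At this point the Julian calendar is 12 days behind the Gregorian.
30 September 1850 Gregorian − 12 days → 18 September 1850 Julian.

1850-09-18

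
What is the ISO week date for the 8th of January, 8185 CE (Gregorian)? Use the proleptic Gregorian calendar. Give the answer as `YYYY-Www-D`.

8185-W01-6

The weekday is Saturday (ISO weekday 6).
That Saturday belongs to ISO week 1 of ISO year 8185.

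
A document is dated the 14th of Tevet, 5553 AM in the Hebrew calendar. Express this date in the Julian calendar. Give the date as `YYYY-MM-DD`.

Julian Day Number of the source date = 2375938.
Converting JDN 2375938 to the Julian calendar gives 18 December 1792 CE.

1792-12-18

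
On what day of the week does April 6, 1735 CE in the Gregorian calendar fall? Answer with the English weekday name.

Wednesday

2354851 ≡ 2 (mod 7); counting from Monday = 0 gives Wednesday.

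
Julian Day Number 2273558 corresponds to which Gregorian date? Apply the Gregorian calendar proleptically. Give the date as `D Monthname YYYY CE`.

9 September 1512 CE

JDN 2451545 is 1 Jan 2000; 2273558 is −177987 days from there.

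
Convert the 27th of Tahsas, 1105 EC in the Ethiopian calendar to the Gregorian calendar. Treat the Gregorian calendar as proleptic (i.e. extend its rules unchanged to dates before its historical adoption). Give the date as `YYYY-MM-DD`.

Both dates share Julian Day Number 2127573; in the Gregorian calendar that is 30 December 1112 CE.

1112-12-30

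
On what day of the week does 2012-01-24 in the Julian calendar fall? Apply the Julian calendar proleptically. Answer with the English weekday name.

Monday

In the Gregorian calendar this is 6 February 2012 (JDN 2455964).
2455964 ≡ 0 (mod 7); counting from Monday = 0 gives Monday.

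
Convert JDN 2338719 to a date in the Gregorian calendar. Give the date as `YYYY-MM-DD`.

JDN 2451545 is 1 Jan 2000; 2338719 is −112826 days from there.

1691-02-03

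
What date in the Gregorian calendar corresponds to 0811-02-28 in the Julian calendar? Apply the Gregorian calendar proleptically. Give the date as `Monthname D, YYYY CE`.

March 4, 811 CE

For dates in this range the Gregorian date is 4 days ahead of the Julian.
28 February 811 Julian + 4 days → 4 March 811 Gregorian.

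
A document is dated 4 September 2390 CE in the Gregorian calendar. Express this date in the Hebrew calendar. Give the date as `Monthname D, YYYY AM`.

Elul 23, 6150 AM

Both dates share Julian Day Number 2594236; in the Hebrew calendar that is 23 Elul 6150 AM.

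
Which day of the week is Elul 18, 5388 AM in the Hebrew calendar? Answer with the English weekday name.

Saturday

Equivalently 16 September 1628 Gregorian, JDN 2315934.
JDN 2315934 mod 7 = 5, and JDN 0 was a Monday, so this is a Saturday.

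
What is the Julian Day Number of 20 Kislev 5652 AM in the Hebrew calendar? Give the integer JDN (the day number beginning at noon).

2412088

In the Gregorian calendar the same day is 21 December 1891.
JDN 2299161 is 15 October 1582 CE (Gregorian); the target day is +112927 days from there, so JDN = 2412088.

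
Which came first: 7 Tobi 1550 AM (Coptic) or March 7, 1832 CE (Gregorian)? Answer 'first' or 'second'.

First date → JDN 2390928; second date → JDN 2390250.
JDN 2390250 < JDN 2390928, so the second date is earlier.

second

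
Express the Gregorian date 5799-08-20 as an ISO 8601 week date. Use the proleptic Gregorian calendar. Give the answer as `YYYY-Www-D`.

5799-W34-2

The weekday is Tuesday (ISO weekday 2).
That Tuesday belongs to ISO week 34 of ISO year 5799.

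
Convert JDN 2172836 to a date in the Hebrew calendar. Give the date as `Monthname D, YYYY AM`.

Kislev 26, 4997 AM

The proleptic Gregorian equivalent of JDN 2172836 is 2 December 1236.
In the Hebrew calendar that day is Kislev 26, 4997 AM.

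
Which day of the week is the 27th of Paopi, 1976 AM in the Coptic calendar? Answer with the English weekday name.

This is JDN 2546455 (9 November 2259 Gregorian).
Since JDN mod 7 = 2 (0 = Monday), the day is Wednesday.

Wednesday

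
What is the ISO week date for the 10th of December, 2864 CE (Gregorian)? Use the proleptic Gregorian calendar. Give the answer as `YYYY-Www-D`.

2864-W50-3

The weekday is Wednesday (ISO weekday 3).
That Wednesday belongs to ISO week 50 of ISO year 2864.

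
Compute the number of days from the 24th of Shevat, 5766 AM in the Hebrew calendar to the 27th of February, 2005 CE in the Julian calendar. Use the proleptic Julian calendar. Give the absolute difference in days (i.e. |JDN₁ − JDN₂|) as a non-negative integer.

JDN of the first date = 2453789.
JDN of the second date = 2453442.
|2453442 − 2453789| = 347.

347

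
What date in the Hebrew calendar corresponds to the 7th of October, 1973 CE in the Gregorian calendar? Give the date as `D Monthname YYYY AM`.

11 Tishrei 5734 AM

Both dates share Julian Day Number 2441963; in the Hebrew calendar that is 11 Tishrei 5734 AM.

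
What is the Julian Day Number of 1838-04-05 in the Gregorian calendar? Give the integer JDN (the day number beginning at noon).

JDN 2400001 is 17 November 1858 CE (Gregorian), MJD 0; the target day is −7531 days from there, so JDN = 2392470.

2392470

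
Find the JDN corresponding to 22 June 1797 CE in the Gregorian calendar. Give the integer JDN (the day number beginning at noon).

2377574

JDN 2400001 is 17 November 1858 CE (Gregorian), MJD 0; the target day is −22427 days from there, so JDN = 2377574.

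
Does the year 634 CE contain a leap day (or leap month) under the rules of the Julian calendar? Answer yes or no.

634 mod 4 = 2, so it is a common year in the Julian calendar.

no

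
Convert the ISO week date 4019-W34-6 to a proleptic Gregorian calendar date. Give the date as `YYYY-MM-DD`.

ISO week 1 of 4019 is the week containing the first Thursday of 4019.
Week 34, day 6 (Saturday) lands on 4019-08-24.

4019-08-24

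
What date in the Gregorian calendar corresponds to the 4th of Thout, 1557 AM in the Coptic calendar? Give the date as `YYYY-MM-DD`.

Julian Day Number of the source date = 2393362.
Converting JDN 2393362 to the Gregorian calendar gives 13 September 1840 CE.

1840-09-13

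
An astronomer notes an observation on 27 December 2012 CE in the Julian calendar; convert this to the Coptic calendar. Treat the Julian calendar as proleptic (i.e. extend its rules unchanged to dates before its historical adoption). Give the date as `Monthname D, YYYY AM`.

Both dates share Julian Day Number 2456302; in the Coptic calendar that is 1 Tobi 1729 AM.

Tobi 1, 1729 AM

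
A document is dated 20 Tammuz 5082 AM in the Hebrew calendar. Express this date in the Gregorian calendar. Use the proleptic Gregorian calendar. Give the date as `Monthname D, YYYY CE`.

July 14, 1322 CE

Julian Day Number of the source date = 2204105.
Converting JDN 2204105 to the Gregorian calendar gives 14 July 1322 CE.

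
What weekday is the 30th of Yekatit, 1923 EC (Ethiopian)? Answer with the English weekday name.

Monday

In the Gregorian calendar this is 9 March 1931 (JDN 2426410).
JDN 2426410 mod 7 = 0, and JDN 0 was a Monday, so this is a Monday.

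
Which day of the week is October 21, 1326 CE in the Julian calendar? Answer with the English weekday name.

Equivalently 29 October 1326 Gregorian, JDN 2205673.
JDN 2205673 mod 7 = 1, and JDN 0 was a Monday, so this is a Tuesday.

Tuesday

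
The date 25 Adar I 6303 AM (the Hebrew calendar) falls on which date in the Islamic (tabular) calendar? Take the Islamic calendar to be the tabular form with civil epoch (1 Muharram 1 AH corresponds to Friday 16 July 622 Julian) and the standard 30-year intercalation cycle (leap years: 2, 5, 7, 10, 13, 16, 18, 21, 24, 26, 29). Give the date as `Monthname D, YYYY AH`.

Both dates share Julian Day Number 2649932; in the tabular Islamic calendar that is 24 Rajab 1980 AH.

Rajab 24, 1980 AH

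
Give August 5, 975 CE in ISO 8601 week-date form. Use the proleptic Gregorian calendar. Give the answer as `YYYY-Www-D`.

The weekday is Saturday (ISO weekday 6).
That Saturday belongs to ISO week 31 of ISO year 975.

0975-W31-6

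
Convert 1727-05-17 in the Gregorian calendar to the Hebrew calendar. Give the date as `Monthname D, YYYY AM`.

Both dates share Julian Day Number 2351970; in the Hebrew calendar that is 26 Iyar 5487 AM.

Iyar 26, 5487 AM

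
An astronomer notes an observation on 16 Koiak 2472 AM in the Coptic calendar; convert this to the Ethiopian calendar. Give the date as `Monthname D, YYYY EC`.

Tahsas 16, 2748 EC

Julian Day Number of the source date = 2727668.
Converting JDN 2727668 to the Ethiopian calendar gives 16 Tahsas 2748 EC.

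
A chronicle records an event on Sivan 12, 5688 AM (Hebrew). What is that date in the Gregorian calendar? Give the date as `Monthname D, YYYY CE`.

May 31, 1928 CE

Julian Day Number of the source date = 2425398.
Converting JDN 2425398 to the Gregorian calendar gives 31 May 1928 CE.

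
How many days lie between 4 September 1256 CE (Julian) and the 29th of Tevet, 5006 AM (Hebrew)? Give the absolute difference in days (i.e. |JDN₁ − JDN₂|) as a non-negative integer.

First date → JDN 2180059; second date → JDN 2176178.
The interval is |2180059 − 2176178| = 3881 days.

3881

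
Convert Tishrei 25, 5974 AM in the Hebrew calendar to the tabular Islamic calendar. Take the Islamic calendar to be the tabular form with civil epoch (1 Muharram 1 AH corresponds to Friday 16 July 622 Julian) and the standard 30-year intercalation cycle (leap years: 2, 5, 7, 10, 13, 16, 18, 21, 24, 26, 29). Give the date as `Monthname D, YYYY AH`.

Muharram 24, 1641 AH

The source date corresponds to 10 October 2213 in the Gregorian calendar (JDN 2529624).
That day falls on 24 Muharram 1641 AH in the tabular Islamic calendar.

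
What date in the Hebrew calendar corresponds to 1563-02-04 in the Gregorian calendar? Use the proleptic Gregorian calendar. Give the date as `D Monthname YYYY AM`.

Both dates share Julian Day Number 2291968; in the Hebrew calendar that is 1 Adar I 5323 AM.

1 Adar I 5323 AM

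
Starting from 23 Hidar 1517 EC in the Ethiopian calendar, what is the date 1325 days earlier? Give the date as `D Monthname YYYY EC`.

JDN of 23 Hidar 1517 EC = 2278022.
2278022 − 1325 = 2276697.
JDN 2276697 in the Ethiopian calendar is 9 Miyazya 1513 EC.

9 Miyazya 1513 EC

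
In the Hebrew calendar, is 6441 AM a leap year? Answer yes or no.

yes

Hebrew year 6441 is year 19 of its 19-year Metonic cycle; leap years are at positions 3, 6, 8, 11, 14, 17, 19, so it is a leap year (13 months).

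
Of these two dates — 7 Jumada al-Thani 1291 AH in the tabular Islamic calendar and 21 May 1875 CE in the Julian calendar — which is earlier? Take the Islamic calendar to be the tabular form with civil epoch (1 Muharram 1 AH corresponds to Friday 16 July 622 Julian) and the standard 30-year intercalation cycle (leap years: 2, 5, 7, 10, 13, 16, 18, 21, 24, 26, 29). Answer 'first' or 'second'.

Converting both to JDN: 2405727 vs 2406042; the smaller is the first.

first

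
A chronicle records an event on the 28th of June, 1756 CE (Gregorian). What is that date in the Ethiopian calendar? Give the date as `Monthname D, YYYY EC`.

Sene 23, 1748 EC

Julian Day Number of the source date = 2362605.
Converting JDN 2362605 to the Ethiopian calendar gives 23 Sene 1748 EC.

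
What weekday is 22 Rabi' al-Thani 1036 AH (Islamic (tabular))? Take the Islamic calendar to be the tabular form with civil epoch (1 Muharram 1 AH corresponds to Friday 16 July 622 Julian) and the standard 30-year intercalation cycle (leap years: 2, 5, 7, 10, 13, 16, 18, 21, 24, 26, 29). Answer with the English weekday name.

Sunday

Equivalently 10 January 1627 Gregorian, JDN 2315319.
Since JDN mod 7 = 6 (0 = Monday), the day is Sunday.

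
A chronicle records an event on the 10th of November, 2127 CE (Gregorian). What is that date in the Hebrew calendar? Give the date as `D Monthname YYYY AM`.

Both dates share Julian Day Number 2498244; in the Hebrew calendar that is 5 Kislev 5888 AM.

5 Kislev 5888 AM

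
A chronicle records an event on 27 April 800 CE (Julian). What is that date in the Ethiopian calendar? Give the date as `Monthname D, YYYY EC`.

The source date corresponds to 1 May 800 in the proleptic Gregorian calendar (JDN 2013375).
That day falls on 2 Ginbot 792 EC in the Ethiopian calendar.

Ginbot 2, 792 EC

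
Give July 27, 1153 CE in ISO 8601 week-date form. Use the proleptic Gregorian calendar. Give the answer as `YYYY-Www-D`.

The weekday is Monday (ISO weekday 1).
That Monday belongs to ISO week 31 of ISO year 1153.

1153-W31-1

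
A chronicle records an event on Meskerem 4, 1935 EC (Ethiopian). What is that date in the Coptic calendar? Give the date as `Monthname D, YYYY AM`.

Both dates share Julian Day Number 2430617; in the Coptic calendar that is 4 Thout 1659 AM.

Thout 4, 1659 AM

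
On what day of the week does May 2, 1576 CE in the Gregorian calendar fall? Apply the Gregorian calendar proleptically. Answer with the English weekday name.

Sunday

Since JDN mod 7 = 6 (0 = Monday), the day is Sunday.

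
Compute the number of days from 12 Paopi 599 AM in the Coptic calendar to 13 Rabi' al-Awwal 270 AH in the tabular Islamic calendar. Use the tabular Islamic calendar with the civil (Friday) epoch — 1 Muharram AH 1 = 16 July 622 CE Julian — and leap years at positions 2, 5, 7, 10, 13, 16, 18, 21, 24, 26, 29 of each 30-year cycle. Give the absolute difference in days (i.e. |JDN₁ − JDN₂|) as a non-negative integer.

346

First date → JDN 2043490; second date → JDN 2043836.
The interval is |2043490 − 2043836| = 346 days.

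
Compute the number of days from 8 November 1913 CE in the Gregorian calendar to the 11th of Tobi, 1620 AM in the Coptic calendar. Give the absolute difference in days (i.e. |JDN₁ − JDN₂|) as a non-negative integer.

3580

JDN of the first date = 2420080.
JDN of the second date = 2416500.
|2416500 − 2420080| = 3580.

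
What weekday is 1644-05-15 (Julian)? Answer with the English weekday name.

This is JDN 2321664 (25 May 1644 Gregorian).
JDN 2321664 mod 7 = 2, and JDN 0 was a Monday, so this is a Wednesday.

Wednesday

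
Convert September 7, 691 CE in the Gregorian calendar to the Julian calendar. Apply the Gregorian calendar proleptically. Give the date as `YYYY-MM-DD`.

The Julian–Gregorian offset here is 3 days (Julian trailing).
7 September 691 Gregorian − 3 days → 4 September 691 Julian.

0691-09-04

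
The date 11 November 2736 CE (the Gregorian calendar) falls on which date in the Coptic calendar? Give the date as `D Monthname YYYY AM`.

26 Paopi 2453 AM

Both dates share Julian Day Number 2720678; in the Coptic calendar that is 26 Paopi 2453 AM.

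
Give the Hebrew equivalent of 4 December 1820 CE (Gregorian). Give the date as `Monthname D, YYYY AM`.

Julian Day Number of the source date = 2386139.
Converting JDN 2386139 to the Hebrew calendar gives 28 Kislev 5581 AM.

Kislev 28, 5581 AM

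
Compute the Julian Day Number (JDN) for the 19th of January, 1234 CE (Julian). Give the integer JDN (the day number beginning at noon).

In the proleptic Gregorian calendar the same day is 26 January 1234.
JDN 2451545 is 1 January 2000 CE (Gregorian); the target day is −279750 days from there, so JDN = 2171795.

2171795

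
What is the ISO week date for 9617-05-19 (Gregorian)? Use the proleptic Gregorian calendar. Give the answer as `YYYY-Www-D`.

9617-W20-5

The weekday is Friday (ISO weekday 5).
That Friday belongs to ISO week 20 of ISO year 9617.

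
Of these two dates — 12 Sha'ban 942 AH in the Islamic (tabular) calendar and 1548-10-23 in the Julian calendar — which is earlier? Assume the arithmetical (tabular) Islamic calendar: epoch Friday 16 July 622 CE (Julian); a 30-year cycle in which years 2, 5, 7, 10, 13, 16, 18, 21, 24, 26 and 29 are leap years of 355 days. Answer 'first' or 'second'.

First date → JDN 2282117; second date → JDN 2286761.
JDN 2282117 < JDN 2286761, so the first date is earlier.

first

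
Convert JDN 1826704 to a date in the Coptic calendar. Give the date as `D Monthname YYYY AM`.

4 Parmouti 5 AM

JDN 1826704 is 30 March 289 in the proleptic Gregorian calendar.
In the Coptic calendar that day is 4 Parmouti 5 AM.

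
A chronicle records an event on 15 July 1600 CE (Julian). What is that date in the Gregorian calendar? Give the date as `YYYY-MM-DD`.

At this point the Julian calendar is 10 days behind the Gregorian.
15 July 1600 Julian + 10 days → 25 July 1600 Gregorian.

1600-07-25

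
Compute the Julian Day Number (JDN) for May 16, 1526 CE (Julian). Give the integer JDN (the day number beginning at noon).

2278565

Equivalently 26 May 1526 (proleptic Gregorian).
JDN 2299161 is 15 October 1582 CE (Gregorian); the target day is −20596 days from there, so JDN = 2278565.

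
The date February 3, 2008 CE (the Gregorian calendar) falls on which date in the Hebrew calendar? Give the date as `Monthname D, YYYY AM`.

Shevat 27, 5768 AM

Both dates share Julian Day Number 2454500; in the Hebrew calendar that is 27 Shevat 5768 AM.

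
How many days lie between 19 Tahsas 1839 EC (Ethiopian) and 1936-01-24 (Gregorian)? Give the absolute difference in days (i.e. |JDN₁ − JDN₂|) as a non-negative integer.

First date → JDN 2395658; second date → JDN 2428192.
The interval is |2395658 − 2428192| = 32534 days.

32534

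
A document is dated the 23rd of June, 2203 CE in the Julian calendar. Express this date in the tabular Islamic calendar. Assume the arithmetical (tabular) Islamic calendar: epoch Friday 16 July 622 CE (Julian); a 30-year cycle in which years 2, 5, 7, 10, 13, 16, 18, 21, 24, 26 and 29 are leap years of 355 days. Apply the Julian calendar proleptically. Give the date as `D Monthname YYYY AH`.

27 Jumada al-Thani 1630 AH

Both dates share Julian Day Number 2525877; in the tabular Islamic calendar that is 27 Jumada al-Thani 1630 AH.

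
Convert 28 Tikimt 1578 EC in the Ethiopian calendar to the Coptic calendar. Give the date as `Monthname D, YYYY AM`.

Julian Day Number of the source date = 2300277.
Converting JDN 2300277 to the Coptic calendar gives 28 Paopi 1302 AM.

Paopi 28, 1302 AM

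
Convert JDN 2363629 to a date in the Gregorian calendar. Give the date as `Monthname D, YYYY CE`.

JDN 2451545 is 1 Jan 2000; 2363629 is −87916 days from there.

April 18, 1759 CE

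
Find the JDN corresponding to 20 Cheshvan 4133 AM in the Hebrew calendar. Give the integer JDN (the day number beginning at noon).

1857238

In the proleptic Gregorian calendar the same day is 4 November 372.
JDN 2299161 is 15 October 1582 CE (Gregorian); the target day is −441923 days from there, so JDN = 1857238.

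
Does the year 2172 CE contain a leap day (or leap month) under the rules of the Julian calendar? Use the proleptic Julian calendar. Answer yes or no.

2172 mod 4 = 0, so it is a leap year in the Julian calendar.

yes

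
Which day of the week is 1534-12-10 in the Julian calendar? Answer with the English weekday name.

In the proleptic Gregorian calendar this is 20 December 1534 (JDN 2281695).
2281695 ≡ 3 (mod 7); counting from Monday = 0 gives Thursday.

Thursday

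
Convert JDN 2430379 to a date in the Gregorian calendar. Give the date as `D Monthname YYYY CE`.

Counting from JDN 2299161 = 15 Oct 1582 gives an offset of 131218 days.

19 January 1942 CE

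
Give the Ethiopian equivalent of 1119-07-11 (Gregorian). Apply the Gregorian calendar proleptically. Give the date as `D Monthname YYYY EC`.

Julian Day Number of the source date = 2129957.
Converting JDN 2129957 to the Ethiopian calendar gives 10 Hamle 1111 EC.

10 Hamle 1111 EC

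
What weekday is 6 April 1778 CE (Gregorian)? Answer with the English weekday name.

Since JDN mod 7 = 0 (0 = Monday), the day is Monday.

Monday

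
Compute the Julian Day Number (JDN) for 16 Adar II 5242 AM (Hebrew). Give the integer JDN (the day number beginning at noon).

2262424

Equivalently 16 March 1482 (proleptic Gregorian).
JDN 2299161 is 15 October 1582 CE (Gregorian); the target day is −36737 days from there, so JDN = 2262424.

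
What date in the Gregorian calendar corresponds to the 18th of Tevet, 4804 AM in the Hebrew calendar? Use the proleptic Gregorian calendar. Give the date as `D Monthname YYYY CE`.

29 December 1043 CE

Julian Day Number of the source date = 2102370.
Converting JDN 2102370 to the Gregorian calendar gives 29 December 1043 CE.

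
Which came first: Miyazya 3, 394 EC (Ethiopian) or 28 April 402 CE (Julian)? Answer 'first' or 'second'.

Converting both to JDN: 1867976 vs 1868006; the smaller is the first.

first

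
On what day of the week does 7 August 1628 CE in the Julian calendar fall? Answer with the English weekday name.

Thursday

Equivalently 17 August 1628 Gregorian, JDN 2315904.
Since JDN mod 7 = 3 (0 = Monday), the day is Thursday.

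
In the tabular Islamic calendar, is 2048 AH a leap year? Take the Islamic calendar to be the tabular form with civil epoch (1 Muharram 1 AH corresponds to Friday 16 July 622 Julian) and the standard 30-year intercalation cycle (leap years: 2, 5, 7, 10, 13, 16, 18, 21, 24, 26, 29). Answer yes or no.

no

Year 2048 AH is year 8 of its 30-year cycle; leap positions are 2, 5, 7, 10, 13, 16, 18, 21, 24, 26, 29, so it is a common year (354 days).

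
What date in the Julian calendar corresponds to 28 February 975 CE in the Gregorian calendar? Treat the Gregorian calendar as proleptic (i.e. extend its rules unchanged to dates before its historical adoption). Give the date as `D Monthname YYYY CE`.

At this point the Julian calendar is 5 days behind the Gregorian.
28 February 975 Gregorian − 5 days → 23 February 975 Julian.

23 February 975 CE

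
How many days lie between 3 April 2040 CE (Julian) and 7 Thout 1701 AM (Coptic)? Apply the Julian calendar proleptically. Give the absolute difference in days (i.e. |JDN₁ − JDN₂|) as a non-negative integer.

20300

JDN of the first date = 2466261.
JDN of the second date = 2445961.
|2445961 − 2466261| = 20300.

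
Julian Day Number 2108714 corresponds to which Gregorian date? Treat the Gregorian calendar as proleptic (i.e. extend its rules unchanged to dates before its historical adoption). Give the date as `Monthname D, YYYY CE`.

JDN 2451545 is 1 Jan 2000; 2108714 is −342831 days from there.

May 12, 1061 CE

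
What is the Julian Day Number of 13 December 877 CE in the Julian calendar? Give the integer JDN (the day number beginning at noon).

In the proleptic Gregorian calendar the same day is 17 December 877.
JDN 2400001 is 17 November 1858 CE (Gregorian), MJD 0; the target day is −358272 days from there, so JDN = 2041729.

2041729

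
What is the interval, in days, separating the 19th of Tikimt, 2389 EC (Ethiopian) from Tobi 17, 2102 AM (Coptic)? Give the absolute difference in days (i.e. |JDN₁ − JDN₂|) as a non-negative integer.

3930

JDN of the first date = 2596486.
JDN of the second date = 2592556.
|2592556 − 2596486| = 3930.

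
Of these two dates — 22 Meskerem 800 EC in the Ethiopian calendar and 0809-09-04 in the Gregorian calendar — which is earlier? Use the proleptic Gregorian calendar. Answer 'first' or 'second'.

first

First date → JDN 2016077; second date → JDN 2016788.
JDN 2016077 < JDN 2016788, so the first date is earlier.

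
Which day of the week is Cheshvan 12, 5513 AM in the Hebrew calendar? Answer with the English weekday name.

This is JDN 2361258 (20 October 1752 Gregorian).
2361258 ≡ 4 (mod 7); counting from Monday = 0 gives Friday.

Friday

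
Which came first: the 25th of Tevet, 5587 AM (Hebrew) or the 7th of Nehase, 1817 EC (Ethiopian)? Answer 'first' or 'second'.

Converting both to JDN: 2388381 vs 2387851; the smaller is the second.

second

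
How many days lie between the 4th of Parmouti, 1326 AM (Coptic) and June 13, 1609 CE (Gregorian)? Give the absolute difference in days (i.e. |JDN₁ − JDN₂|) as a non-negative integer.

300

First date → JDN 2309199; second date → JDN 2308899.
The interval is |2309199 − 2308899| = 300 days.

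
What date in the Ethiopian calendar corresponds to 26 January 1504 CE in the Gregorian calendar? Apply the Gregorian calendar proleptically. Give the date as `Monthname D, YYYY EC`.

Julian Day Number of the source date = 2270409.
Converting JDN 2270409 to the Ethiopian calendar gives 20 Tir 1496 EC.

Tir 20, 1496 EC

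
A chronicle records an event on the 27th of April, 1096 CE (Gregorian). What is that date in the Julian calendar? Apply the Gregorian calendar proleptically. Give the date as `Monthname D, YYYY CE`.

April 21, 1096 CE

At this point the Julian calendar is 6 days behind the Gregorian.
27 April 1096 Gregorian − 6 days → 21 April 1096 Julian.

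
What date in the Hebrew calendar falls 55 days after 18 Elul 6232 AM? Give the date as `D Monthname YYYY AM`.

The starting date is JDN 2624204; 2624204 + 55 = 2624259.
JDN 2624259 corresponds to 14 Cheshvan 6233 AM.

14 Cheshvan 6233 AM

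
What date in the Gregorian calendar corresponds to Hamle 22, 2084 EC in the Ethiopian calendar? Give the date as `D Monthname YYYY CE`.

Both dates share Julian Day Number 2485358; in the Gregorian calendar that is 29 July 2092 CE.

29 July 2092 CE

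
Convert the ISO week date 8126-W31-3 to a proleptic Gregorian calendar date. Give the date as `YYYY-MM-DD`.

ISO week 1 of 8126 is the week containing the first Thursday of 8126.
Week 31, day 3 (Wednesday) lands on 8126-07-31.

8126-07-31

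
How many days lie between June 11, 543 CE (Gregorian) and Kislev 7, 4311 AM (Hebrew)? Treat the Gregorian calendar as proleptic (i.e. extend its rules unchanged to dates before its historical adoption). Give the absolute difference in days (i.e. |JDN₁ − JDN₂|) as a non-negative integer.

2703

First date → JDN 1919548; second date → JDN 1922251.
The interval is |1919548 − 1922251| = 2703 days.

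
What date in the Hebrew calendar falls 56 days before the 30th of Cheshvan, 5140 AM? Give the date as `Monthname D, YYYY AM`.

The starting date is JDN 2225051; 2225051 − 56 = 2224995.
JDN 2224995 corresponds to Tishrei 4, 5140 AM.

Tishrei 4, 5140 AM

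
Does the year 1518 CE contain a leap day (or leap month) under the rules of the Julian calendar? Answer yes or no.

1518 mod 4 = 2, so it is a common year in the Julian calendar.

no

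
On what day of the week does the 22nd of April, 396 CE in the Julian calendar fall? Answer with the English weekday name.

Tuesday

In the proleptic Gregorian calendar this is 23 April 396 (JDN 1865809).
JDN 1865809 mod 7 = 1, and JDN 0 was a Monday, so this is a Tuesday.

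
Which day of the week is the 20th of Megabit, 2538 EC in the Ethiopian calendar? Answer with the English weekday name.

Saturday

This is JDN 2651059 (2 April 2546 Gregorian).
JDN 2651059 mod 7 = 5, and JDN 0 was a Monday, so this is a Saturday.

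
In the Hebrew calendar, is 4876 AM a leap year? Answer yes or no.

Hebrew year 4876 is year 12 of its 19-year Metonic cycle; leap years are at positions 3, 6, 8, 11, 14, 17, 19, so it is a common year (12 months).

no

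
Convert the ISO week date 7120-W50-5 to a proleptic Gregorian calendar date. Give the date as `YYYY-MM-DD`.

7120-12-10

ISO week 1 of 7120 is the week containing the first Thursday of 7120.
Week 50, day 5 (Friday) lands on 7120-12-10.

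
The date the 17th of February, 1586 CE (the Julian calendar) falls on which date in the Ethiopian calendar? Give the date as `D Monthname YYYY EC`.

Julian Day Number of the source date = 2300392.
Converting JDN 2300392 to the Ethiopian calendar gives 23 Yekatit 1578 EC.

23 Yekatit 1578 EC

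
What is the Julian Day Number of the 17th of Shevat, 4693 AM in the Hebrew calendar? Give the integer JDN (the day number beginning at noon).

Equivalently 21 January 933 (proleptic Gregorian).
JDN 2400001 is 17 November 1858 CE (Gregorian), MJD 0; the target day is −338149 days from there, so JDN = 2061852.

2061852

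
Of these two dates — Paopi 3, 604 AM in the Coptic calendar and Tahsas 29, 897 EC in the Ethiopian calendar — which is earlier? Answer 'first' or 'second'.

first

The two dates have Julian Day Numbers 2045308 and 2051603 respectively.
Since 2045308 < 2051603, the first date comes first.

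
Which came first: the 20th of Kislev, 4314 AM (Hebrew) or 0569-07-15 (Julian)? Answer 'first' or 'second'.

first

The two dates have Julian Day Numbers 1923387 and 1929081 respectively.
Since 1923387 < 1929081, the first date comes first.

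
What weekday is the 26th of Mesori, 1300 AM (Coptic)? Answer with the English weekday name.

Wednesday

In the Gregorian calendar this is 29 August 1584 (JDN 2299845).
JDN 2299845 mod 7 = 2, and JDN 0 was a Monday, so this is a Wednesday.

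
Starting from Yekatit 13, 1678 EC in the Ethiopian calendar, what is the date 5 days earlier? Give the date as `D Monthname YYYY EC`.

Counting 5 days back from JDN 2336907 reaches JDN 2336902, which is 8 Yekatit 1678 EC.

8 Yekatit 1678 EC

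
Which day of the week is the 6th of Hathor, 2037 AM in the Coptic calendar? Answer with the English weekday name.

This is JDN 2568744 (18 November 2320 Gregorian).
JDN 2568744 mod 7 = 3, and JDN 0 was a Monday, so this is a Thursday.

Thursday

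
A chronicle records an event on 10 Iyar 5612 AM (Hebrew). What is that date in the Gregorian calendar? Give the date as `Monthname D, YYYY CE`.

April 29, 1852 CE

Both dates share Julian Day Number 2397608; in the Gregorian calendar that is 29 April 1852 CE.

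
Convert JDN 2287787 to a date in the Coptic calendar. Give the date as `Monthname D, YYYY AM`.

Mesori 22, 1267 AM

JDN 2287787 is 25 August 1551 in the proleptic Gregorian calendar.
In the Coptic calendar that day is Mesori 22, 1267 AM.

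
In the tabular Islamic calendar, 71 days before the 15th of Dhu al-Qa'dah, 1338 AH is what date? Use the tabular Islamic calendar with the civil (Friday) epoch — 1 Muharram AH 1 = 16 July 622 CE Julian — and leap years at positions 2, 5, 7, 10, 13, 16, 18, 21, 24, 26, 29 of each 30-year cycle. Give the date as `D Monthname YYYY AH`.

JDN of the 15th of Dhu al-Qa'dah, 1338 AH = 2422537.
2422537 − 71 = 2422466.
JDN 2422466 in the tabular Islamic calendar is 3 Ramadan 1338 AH.

3 Ramadan 1338 AH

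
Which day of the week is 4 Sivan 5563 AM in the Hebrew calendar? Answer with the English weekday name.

Wednesday

This is JDN 2379736 (25 May 1803 Gregorian).
JDN 2379736 mod 7 = 2, and JDN 0 was a Monday, so this is a Wednesday.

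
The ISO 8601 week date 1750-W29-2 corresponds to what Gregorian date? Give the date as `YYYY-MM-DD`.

ISO week 1 of 1750 is the week containing the first Thursday of 1750.
Week 29, day 2 (Tuesday) lands on 1750-07-14.

1750-07-14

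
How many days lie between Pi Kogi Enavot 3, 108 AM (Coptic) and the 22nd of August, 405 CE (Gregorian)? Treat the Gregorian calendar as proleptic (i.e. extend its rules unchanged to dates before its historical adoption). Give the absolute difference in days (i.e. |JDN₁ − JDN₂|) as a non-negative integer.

JDN of the first date = 1864474.
JDN of the second date = 1869217.
|1869217 − 1864474| = 4743.

4743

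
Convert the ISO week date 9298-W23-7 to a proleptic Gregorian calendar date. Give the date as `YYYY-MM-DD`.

ISO week 1 of 9298 is the week containing the first Thursday of 9298.
Week 23, day 7 (Sunday) lands on 9298-06-08.

9298-06-08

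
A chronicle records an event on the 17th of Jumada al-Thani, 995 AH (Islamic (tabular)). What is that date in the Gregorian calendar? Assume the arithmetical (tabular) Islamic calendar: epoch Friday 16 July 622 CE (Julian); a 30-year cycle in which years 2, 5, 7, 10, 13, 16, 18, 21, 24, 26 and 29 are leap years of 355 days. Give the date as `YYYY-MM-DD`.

1587-05-25

Julian Day Number of the source date = 2300844.
Converting JDN 2300844 to the Gregorian calendar gives 25 May 1587 CE.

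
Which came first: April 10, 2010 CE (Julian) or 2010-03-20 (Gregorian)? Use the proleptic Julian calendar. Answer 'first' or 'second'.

second

The two dates have Julian Day Numbers 2455310 and 2455276 respectively.
Since 2455276 < 2455310, the second date comes first.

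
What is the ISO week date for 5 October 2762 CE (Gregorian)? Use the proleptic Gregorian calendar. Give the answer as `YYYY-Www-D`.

The weekday is Friday (ISO weekday 5).
That Friday belongs to ISO week 40 of ISO year 2762.

2762-W40-5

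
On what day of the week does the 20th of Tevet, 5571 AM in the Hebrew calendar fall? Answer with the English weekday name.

This is JDN 2382529 (16 January 1811 Gregorian).
JDN 2382529 mod 7 = 2, and JDN 0 was a Monday, so this is a Wednesday.

Wednesday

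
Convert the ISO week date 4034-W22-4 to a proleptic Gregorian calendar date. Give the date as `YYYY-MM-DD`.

ISO week 1 of 4034 is the week containing the first Thursday of 4034.
Week 22, day 4 (Thursday) lands on 4034-06-01.

4034-06-01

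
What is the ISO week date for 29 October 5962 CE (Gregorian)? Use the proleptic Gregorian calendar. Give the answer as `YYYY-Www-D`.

5962-W44-1

The weekday is Monday (ISO weekday 1).
That Monday belongs to ISO week 44 of ISO year 5962.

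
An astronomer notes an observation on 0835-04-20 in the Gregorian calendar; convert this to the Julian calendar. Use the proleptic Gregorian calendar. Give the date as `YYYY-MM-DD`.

At this point the Julian calendar is 4 days behind the Gregorian.
20 April 835 Gregorian − 4 days → 16 April 835 Julian.

0835-04-16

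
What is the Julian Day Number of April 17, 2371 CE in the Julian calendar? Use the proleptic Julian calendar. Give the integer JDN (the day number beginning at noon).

2587172

Equivalently 3 May 2371 (Gregorian).
JDN 2299161 is 15 October 1582 CE (Gregorian); the target day is +288011 days from there, so JDN = 2587172.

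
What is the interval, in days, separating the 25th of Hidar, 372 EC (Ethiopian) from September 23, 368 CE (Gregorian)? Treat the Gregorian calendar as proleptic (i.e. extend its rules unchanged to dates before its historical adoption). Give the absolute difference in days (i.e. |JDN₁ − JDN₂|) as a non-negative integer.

4078

First date → JDN 1859813; second date → JDN 1855735.
The interval is |1859813 − 1855735| = 4078 days.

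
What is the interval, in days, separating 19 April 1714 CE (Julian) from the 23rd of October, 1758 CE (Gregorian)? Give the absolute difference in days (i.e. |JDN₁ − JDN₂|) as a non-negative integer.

First date → JDN 2347205; second date → JDN 2363452.
The interval is |2347205 − 2363452| = 16247 days.

16247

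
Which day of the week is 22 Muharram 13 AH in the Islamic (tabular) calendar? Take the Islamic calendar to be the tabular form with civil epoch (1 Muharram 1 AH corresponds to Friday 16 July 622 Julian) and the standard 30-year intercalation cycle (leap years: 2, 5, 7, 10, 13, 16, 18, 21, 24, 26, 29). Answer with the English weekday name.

Monday

In the proleptic Gregorian calendar this is 31 March 634 (JDN 1952713).
1952713 ≡ 0 (mod 7); counting from Monday = 0 gives Monday.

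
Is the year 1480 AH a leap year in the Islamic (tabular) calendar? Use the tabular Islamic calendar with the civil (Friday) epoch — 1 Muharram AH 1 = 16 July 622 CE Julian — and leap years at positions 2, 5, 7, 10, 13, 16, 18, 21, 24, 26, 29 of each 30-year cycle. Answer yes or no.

Year 1480 AH is year 10 of its 30-year cycle; leap positions are 2, 5, 7, 10, 13, 16, 18, 21, 24, 26, 29, so it is a leap year (355 days).

yes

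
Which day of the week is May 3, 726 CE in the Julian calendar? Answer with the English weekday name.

In the proleptic Gregorian calendar this is 7 May 726 (JDN 1986352).
Since JDN mod 7 = 4 (0 = Monday), the day is Friday.

Friday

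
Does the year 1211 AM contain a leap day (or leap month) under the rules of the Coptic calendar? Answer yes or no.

yes

1211 mod 4 = 3; in the Coptic calendar a year is leap when year mod 4 = 3, so it is a leap year.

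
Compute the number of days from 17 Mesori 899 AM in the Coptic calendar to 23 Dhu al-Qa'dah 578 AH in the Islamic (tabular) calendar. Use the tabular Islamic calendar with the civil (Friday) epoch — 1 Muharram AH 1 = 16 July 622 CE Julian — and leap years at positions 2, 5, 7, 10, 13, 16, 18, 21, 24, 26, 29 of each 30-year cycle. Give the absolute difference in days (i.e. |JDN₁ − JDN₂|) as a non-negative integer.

143

JDN of the first date = 2153370.
JDN of the second date = 2153227.
|2153227 − 2153370| = 143.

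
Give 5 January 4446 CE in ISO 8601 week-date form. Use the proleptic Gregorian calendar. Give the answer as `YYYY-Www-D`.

The weekday is Friday (ISO weekday 5).
That Friday belongs to ISO week 1 of ISO year 4446.

4446-W01-5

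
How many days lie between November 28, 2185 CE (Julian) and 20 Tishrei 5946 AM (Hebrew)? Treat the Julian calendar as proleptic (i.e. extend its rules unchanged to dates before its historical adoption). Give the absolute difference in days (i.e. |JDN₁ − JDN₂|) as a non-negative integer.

JDN of the first date = 2519461.
JDN of the second date = 2519403.
|2519403 − 2519461| = 58.

58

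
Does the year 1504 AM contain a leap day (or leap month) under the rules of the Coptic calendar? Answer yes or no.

1504 mod 4 = 0; in the Coptic calendar a year is leap when year mod 4 = 3, so it is a common year.

no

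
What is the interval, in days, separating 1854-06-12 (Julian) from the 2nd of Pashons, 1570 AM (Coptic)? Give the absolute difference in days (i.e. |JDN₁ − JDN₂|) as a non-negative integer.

46

First date → JDN 2398394; second date → JDN 2398348.
The interval is |2398394 − 2398348| = 46 days.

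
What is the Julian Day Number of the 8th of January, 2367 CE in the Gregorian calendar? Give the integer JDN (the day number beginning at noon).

JDN 2299161 is 15 October 1582 CE (Gregorian); the target day is +286435 days from there, so JDN = 2585596.

2585596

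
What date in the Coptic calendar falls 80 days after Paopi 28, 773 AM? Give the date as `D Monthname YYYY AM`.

18 Tobi 773 AM

Counting 80 days forward from JDN 2107060 reaches JDN 2107140, which is 18 Tobi 773 AM.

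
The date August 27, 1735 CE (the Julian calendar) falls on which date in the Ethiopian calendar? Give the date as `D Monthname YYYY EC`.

The source date corresponds to 7 September 1735 in the Gregorian calendar (JDN 2355005).
That day falls on 4 Pagume 1727 EC in the Ethiopian calendar.

4 Pagume 1727 EC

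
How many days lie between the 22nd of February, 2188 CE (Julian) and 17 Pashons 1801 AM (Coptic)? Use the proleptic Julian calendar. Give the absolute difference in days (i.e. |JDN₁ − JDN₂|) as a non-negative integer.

37541

JDN of the first date = 2520277.
JDN of the second date = 2482736.
|2482736 − 2520277| = 37541.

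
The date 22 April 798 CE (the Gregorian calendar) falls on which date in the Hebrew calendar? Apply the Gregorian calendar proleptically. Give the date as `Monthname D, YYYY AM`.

Nisan 28, 4558 AM

Julian Day Number of the source date = 2012635.
Converting JDN 2012635 to the Hebrew calendar gives 28 Nisan 4558 AM.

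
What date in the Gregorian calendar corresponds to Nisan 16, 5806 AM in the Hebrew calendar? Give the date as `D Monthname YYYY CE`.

Both dates share Julian Day Number 2468458; in the Gregorian calendar that is 22 April 2046 CE.

22 April 2046 CE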